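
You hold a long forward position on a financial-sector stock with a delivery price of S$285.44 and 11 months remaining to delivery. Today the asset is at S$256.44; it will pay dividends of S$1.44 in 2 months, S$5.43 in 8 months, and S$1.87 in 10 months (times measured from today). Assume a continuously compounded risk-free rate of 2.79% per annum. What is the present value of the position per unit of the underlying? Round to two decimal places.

-S$30.38

PV(remaining dividends) I = 1.44·e^(−0.0279·2/12) + 5.43·e^(−0.0279·8/12) + 1.87·e^(−0.0279·10/12) = 8.5903
Current forward F = (S − I)·e^(rT) = (256.44 − 8.5903)·e^(0.0279·11/12) = 247.8497 × 1.025905 = 254.2702
Value (long) = (F − K)·e^(−rT) = (254.2702 − 285.44) × 0.974749 = -30.3827
Value = -S$30.38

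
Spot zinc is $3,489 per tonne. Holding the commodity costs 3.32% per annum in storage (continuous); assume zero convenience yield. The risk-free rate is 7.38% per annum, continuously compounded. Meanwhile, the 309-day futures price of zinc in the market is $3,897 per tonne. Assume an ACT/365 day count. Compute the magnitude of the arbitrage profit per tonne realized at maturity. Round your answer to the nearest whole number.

$77 per tonne

Fair futures: F* = S·e^(carry·T), with carry = (r + u) = 0.0738 + 0.0332 = 0.1070
F* = 3489 · e^(0.1070 × 309/365) = 3489 · e^0.090584 = 3489 × 1.094813 = $3819.8026
Market $3897 > fair $3819.8026: forward overpriced → cash-and-carry (buy spot, short the forward).
At maturity, profit = |F_mkt − F*| = |3897 − 3819.8026| = $77 per tonne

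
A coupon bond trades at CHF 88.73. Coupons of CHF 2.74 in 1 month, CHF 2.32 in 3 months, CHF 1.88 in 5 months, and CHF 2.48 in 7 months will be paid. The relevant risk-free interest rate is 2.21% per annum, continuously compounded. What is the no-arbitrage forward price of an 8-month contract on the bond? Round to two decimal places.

PV(coupons) I = 2.74·e^(−0.0221·1/12) + 2.32·e^(−0.0221·3/12) + 1.88·e^(−0.0221·5/12) + 2.48·e^(−0.0221·7/12)
I = 2.7350 + 2.3072 + 1.8628 + 2.4482 = 9.3532
F = (S − I)·e^(rT) = (88.73 − 9.3532) · e^(0.0221·8/12)
= 79.3768 · e^0.014733 = 79.3768 × 1.014842 = CHF 80.55

CHF 80.55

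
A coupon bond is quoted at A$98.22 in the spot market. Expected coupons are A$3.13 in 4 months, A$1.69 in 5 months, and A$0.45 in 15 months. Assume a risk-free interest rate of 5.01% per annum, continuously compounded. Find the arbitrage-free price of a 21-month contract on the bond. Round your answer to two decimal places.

A$101.59

PV(coupons) I = 3.13·e^(−0.0501·4/12) + 1.69·e^(−0.0501·5/12) + 0.45·e^(−0.0501·15/12)
I = 3.0782 + 1.6551 + 0.4227 = 5.1560
F = (S − I)·e^(rT) = (98.22 − 5.1560) · e^(0.0501·21/12)
= 93.0640 · e^0.087675 = 93.0640 × 1.091633 = A$101.59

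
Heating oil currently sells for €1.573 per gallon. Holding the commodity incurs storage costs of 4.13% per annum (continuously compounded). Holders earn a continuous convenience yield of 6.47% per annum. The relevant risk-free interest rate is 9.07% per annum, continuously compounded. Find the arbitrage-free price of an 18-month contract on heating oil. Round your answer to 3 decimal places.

Net carry = r + u − y = 0.0907 + 0.0413 − 0.0647 = 0.0673
F = S·e^((r+u−y)T) = 1.573 · e^(0.0673 × 18/12) = 1.573 · e^0.100950
= 1.573 × 1.106221 = €1.740 per gallon

€1.740 per gallon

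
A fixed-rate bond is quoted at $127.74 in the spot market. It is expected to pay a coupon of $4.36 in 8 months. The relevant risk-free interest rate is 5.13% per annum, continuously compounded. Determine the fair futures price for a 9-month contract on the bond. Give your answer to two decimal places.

PV(coupons) I = 4.36·e^(−0.0513·8/12)
I = 4.2134
F = (S − I)·e^(rT) = (127.74 − 4.2134) · e^(0.0513·9/12)
= 123.5266 · e^0.038475 = 123.5266 × 1.039225 = $128.37

$128.37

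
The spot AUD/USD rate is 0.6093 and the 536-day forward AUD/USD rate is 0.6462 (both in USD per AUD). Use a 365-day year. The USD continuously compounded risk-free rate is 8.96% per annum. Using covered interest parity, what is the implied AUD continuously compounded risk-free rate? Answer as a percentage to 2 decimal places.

4.96%

F = S·e^((r_USD − r_AUD)T) ⇒ r_AUD = r_USD − ln(F/S)/T
ln(0.6462/0.6093) = 0.058798; /(536/365) = 0.040040
r_AUD = 0.0896 − 0.040040 = 0.049560
r_AUD = 4.96%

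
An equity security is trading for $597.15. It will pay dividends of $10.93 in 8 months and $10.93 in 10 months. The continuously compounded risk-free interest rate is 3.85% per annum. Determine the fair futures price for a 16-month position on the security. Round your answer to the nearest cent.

PV(dividends) I = 10.93·e^(−0.0385·8/12) + 10.93·e^(−0.0385·10/12)
I = 10.6530 + 10.5849 = 21.2379
F = (S − I)·e^(rT) = (597.15 − 21.2379) · e^(0.0385·16/12)
= 575.9121 · e^0.051333 = 575.9121 × 1.052673 = $606.25

$606.25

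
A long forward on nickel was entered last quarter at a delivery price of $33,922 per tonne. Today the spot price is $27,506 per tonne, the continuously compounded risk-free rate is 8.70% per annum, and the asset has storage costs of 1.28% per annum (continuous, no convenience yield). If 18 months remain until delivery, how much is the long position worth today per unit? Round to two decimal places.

-$1732.65 per tonne

Current fair forward for the remaining 18 months: F = S·e^((r + u)·T), (r + u) = 0.0870 + 0.0128 = 0.0998
F = 27506 · e^(0.0998 × 18/12) = 27506 × 1.16148574 = 31947.8268
Value of long forward = (F − K)·e^(−rT) = (31947.8268 − 33922) · e^(−0.0870·18/12)
= -1974.1732 × 0.87765649 = -1732.65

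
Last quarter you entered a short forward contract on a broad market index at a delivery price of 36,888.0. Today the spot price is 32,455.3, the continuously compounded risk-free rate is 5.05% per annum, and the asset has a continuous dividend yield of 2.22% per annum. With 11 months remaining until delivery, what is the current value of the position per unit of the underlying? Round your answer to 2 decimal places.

Current fair forward for the remaining 11 months: F = S·e^((r − q)·T), (r − q) = 0.0505 − 0.0222 = 0.0283
F = 32455.3 · e^(0.0283 × 11/12) = 32455.3 × 1.02628108 = 33308.2603
Value of long forward = (F − K)·e^(−rT) = (33308.2603 − 36888.0) · e^(−0.0505·11/12)
= -3579.7397 × 0.95476345 = -3417.80
Short position value = −(long value) = 3417.80

3417.80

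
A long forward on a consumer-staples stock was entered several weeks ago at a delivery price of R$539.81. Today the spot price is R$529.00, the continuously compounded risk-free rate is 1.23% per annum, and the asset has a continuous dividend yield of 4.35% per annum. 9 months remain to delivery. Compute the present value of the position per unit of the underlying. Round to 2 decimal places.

Current fair forward for the remaining 9 months: F = S·e^((r − q)·T), (r − q) = 0.0123 − 0.0435 = -0.0312
F = 529.00 · e^(-0.0312 × 9/12) = 529.00 × 0.976872 = 516.7653
Value of long forward = (F − K)·e^(−rT) = (516.7653 − 539.81) · e^(−0.0123·9/12)
= -23.0447 × 0.990817 = -22.83

-R$22.83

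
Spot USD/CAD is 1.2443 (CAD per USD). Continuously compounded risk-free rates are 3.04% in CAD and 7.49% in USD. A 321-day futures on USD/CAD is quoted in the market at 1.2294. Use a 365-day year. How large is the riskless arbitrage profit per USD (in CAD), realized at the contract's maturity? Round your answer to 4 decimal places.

0.0329 per USD (in CAD)

Fair futures: F* = S·e^(carry·T), with carry = (r_CAD − r_USD) = 0.0304 − 0.0749 = -0.0445
F* = 1.2443 · e^(-0.0445 × 321/365) = 1.2443 · e^-0.039136 = 1.2443 × 0.961620 = 1.1965
Market 1.2294 > fair 1.1965: forward overpriced → cash-and-carry (buy spot, short the forward).
At maturity, profit = |F_mkt − F*| = |1.2294 − 1.1965| = 0.0329 per USD (in CAD)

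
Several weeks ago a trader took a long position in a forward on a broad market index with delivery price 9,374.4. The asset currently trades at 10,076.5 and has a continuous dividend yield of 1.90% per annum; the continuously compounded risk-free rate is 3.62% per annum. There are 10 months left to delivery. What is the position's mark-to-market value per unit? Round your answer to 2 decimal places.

Current fair forward for the remaining 10 months: F = S·e^((r − q)·T), (r − q) = 0.0362 − 0.0190 = 0.0172
F = 10076.5 · e^(0.0172 × 10/12) = 10076.5 × 1.01443655 = 10221.9699
Value of long forward = (F − K)·e^(−rT) = (10221.9699 − 9374.4) · e^(−0.0362·10/12)
= 847.5699 × 0.97028381 = 822.38

822.38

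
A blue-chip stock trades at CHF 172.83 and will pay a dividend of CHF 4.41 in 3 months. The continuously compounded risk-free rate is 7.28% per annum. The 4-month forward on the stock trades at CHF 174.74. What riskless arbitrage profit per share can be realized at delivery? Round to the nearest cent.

PV(dividends) I = 4.41·e^(−0.0728·3/12) = 4.3305
Fair forward F* = (S − I)·e^(rT) = (172.83 − 4.3305)·e^0.024267 = 168.4995 × 1.024564 = 172.6385
Market CHF 174.74 > fair 172.6385: forward overpriced → cash-and-carry (borrow at r, buy the stock and collect the dividends, short the forward).
Profit at T = |F_mkt − F*| = |174.74 − 172.6385| = CHF 2.10 per share

CHF 2.10 per share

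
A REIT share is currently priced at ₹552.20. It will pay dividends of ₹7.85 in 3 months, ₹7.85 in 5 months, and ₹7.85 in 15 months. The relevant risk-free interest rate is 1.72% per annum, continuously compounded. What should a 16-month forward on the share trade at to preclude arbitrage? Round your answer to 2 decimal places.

₹541.18

PV(dividends) I = 7.85·e^(−0.0172·3/12) + 7.85·e^(−0.0172·5/12) + 7.85·e^(−0.0172·15/12)
I = 7.8163 + 7.7939 + 7.6830 = 23.2932
F = (S − I)·e^(rT) = (552.20 − 23.2932) · e^(0.0172·16/12)
= 528.9068 · e^0.022933 = 528.9068 × 1.023198 = ₹541.18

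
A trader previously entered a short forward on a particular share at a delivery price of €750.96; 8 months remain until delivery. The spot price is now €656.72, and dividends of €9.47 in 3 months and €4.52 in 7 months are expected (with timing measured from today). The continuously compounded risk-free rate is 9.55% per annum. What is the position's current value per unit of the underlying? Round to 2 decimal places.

PV(remaining dividends) I = 9.47·e^(−0.0955·3/12) + 4.52·e^(−0.0955·7/12) = 13.5217
Current forward F = (S − I)·e^(rT) = (656.72 − 13.5217)·e^(0.0955·8/12) = 643.1983 × 1.065737 = 685.4802
Value (long) = (F − K)·e^(−rT) = (685.4802 − 750.96) × 0.938318 = -61.4409
Short position value = −(long value) = €61.44

€61.44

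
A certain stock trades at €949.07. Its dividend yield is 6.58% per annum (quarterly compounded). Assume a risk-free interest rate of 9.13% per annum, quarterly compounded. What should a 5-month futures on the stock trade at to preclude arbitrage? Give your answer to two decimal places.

F = S · (1+r/4)^(4T) / (1+q/4)^(4T)
= 949.07 × 1.038330 / 1.027567 = 949.07 × 1.010474
F = €959.01

€959.01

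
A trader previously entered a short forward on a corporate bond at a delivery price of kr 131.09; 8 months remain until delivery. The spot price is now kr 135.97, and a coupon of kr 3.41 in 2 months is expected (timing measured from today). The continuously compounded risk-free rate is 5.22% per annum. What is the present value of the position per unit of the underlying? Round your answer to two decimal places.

-kr 5.98

PV(remaining coupons) I = 3.41·e^(−0.0522·2/12) = 3.3805
Current forward F = (S − I)·e^(rT) = (135.97 − 3.3805)·e^(0.0522·8/12) = 132.5895 × 1.035413 = 137.2849
Value (long) = (F − K)·e^(−rT) = (137.2849 − 131.09) × 0.965799 = 5.9830
Short position value = −(long value) = -kr 5.98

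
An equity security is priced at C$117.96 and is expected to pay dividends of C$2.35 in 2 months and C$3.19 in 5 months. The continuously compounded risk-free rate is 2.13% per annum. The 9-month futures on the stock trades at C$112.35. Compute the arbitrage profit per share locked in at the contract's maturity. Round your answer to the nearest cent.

PV(dividends) I = 2.35·e^(−0.0213·2/12) + 3.19·e^(−0.0213·5/12) = 5.5035
Fair futures F* = (S − I)·e^(rT) = (117.96 − 5.5035)·e^0.015975 = 112.4565 × 1.016103 = 114.2674
Market C$112.35 < fair 114.2674: forward underpriced → reverse cash-and-carry (short the stock, invest proceeds at r, pay the dividends, go long the forward).
Profit at T = |F_mkt − F*| = |112.35 − 114.2674| = C$1.92 per share

C$1.92 per share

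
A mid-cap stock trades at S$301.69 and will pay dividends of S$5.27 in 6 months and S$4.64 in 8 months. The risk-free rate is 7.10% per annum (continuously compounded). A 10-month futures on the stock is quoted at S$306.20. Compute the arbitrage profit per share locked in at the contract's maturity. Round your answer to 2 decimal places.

PV(dividends) I = 5.27·e^(−0.0710·6/12) + 4.64·e^(−0.0710·8/12) = 9.5117
Fair futures F* = (S − I)·e^(rT) = (301.69 − 9.5117)·e^0.059167 = 292.1783 × 1.060952 = 309.9872
Market S$306.20 < fair 309.9872: forward underpriced → reverse cash-and-carry (short the stock, invest proceeds at r, pay the dividends, go long the forward).
Profit at T = |F_mkt − F*| = |306.20 − 309.9872| = S$3.79 per share

S$3.79 per share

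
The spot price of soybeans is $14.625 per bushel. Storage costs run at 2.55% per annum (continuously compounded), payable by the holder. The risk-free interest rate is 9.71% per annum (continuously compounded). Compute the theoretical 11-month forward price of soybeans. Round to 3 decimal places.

$16.365 per bushel

Net carry = r + u − y = 0.0971 + 0.0255 − 0.0000 = 0.1226
F = S·e^((r+u−y)T) = 14.625 · e^(0.1226 × 11/12) = 14.625 · e^0.112383
= 14.625 × 1.118941 = $16.365 per bushel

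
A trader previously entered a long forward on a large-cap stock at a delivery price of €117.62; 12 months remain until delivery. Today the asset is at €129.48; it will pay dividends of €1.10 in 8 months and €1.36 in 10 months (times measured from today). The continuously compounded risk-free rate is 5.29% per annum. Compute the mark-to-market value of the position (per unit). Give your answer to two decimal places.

PV(remaining dividends) I = 1.10·e^(−0.0529·8/12) + 1.36·e^(−0.0529·10/12) = 2.3632
Current forward F = (S − I)·e^(rT) = (129.48 − 2.3632)·e^(0.0529·12/12) = 127.1168 × 1.054324 = 134.0223
Value (long) = (F − K)·e^(−rT) = (134.0223 − 117.62) × 0.948475 = 15.5572
Value = €15.56

€15.56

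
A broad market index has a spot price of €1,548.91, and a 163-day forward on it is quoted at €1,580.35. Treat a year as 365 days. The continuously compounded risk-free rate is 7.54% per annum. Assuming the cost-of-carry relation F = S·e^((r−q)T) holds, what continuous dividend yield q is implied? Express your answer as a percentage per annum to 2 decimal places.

3.04%

From F = S·e^((r−q)T): (r − q) = ln(F/S)/T
ln(1580.35/1548.91) = ln(1.020298) = 0.020095
(r − q) = 0.020095 / (163/365) = 0.044998
q = r − ln(F/S)/T = 0.0754 − 0.044998 = 0.030402
q = 3.04%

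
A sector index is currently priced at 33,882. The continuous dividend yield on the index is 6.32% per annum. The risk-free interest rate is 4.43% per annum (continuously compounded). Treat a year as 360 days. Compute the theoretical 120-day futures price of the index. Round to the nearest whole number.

33,669

F = S·e^((r − q)T) = 33882 · e^((0.0443 − 0.0632) × 120/360)
= 33882 · e^-0.006300 = 33882 × 0.993720
F = 33,669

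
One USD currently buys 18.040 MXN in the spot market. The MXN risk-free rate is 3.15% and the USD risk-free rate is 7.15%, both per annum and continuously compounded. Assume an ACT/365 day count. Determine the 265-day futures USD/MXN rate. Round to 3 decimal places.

F = S·e^((r_MXN − r_USD)T) = 18.040 · e^((0.0315 − 0.0715) × 265/365)
= 18.040 · e^-0.029041 = 18.040 × 0.971377
F = 17.524 MXN per USD

17.524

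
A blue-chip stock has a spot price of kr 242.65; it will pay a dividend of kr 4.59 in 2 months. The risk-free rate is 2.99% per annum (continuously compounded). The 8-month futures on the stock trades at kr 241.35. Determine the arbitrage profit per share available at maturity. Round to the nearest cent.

kr 1.53 per share

PV(dividends) I = 4.59·e^(−0.0299·2/12) = 4.5672
Fair futures F* = (S − I)·e^(rT) = (242.65 − 4.5672)·e^0.019933 = 238.0828 × 1.020133 = 242.8761
Market kr 241.35 < fair 242.8761: forward underpriced → reverse cash-and-carry (short the stock, invest proceeds at r, pay the dividends, go long the forward).
Profit at T = |F_mkt − F*| = |241.35 − 242.8761| = kr 1.53 per share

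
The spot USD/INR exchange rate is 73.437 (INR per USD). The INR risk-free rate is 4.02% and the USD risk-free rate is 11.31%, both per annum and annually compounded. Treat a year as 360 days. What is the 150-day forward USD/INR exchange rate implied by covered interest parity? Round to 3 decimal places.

71.393

By covered interest parity, F = S · (1+r_INR)^T / (1+r_USD)^T
= 73.437 × 1.016558 / 1.045657 = 73.437 × 0.972172
F = 71.393 INR per USD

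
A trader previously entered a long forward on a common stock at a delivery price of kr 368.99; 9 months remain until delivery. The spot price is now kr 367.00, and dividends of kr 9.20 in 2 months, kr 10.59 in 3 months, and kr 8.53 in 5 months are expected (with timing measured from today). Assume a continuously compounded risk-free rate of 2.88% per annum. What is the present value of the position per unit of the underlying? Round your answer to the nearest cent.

-kr 22.20

PV(remaining dividends) I = 9.20·e^(−0.0288·2/12) + 10.59·e^(−0.0288·3/12) + 8.53·e^(−0.0288·5/12) = 28.0982
Current forward F = (S − I)·e^(rT) = (367.00 − 28.0982)·e^(0.0288·9/12) = 338.9018 × 1.021835 = 346.3017
Value (long) = (F − K)·e^(−rT) = (346.3017 − 368.99) × 0.978632 = -22.2035
Value = -kr 22.20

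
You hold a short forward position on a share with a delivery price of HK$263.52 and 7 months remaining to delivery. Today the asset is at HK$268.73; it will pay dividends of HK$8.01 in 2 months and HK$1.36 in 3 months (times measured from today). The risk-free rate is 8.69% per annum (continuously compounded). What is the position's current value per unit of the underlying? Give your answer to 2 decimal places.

PV(remaining dividends) I = 8.01·e^(−0.0869·2/12) + 1.36·e^(−0.0869·3/12) = 9.2256
Current forward F = (S − I)·e^(rT) = (268.73 − 9.2256)·e^(0.0869·7/12) = 259.5044 × 1.051998 = 272.9981
Value (long) = (F − K)·e^(−rT) = (272.9981 − 263.52) × 0.950572 = 9.0096
Short position value = −(long value) = -HK$9.01

-HK$9.01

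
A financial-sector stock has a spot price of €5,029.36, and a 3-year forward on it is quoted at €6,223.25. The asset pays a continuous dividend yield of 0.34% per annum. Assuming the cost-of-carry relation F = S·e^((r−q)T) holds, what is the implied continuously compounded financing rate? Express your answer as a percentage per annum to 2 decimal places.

7.44%

From F = S·e^((r−q)T): (r − q) = ln(F/S)/T
ln(6223.25/5029.36) = ln(1.237384) = 0.212999
(r − q) = 0.212999 / (3) = 0.071000
r = ln(F/S)/T + q = 0.071000 + 0.0034 = 0.074400
r = 7.44%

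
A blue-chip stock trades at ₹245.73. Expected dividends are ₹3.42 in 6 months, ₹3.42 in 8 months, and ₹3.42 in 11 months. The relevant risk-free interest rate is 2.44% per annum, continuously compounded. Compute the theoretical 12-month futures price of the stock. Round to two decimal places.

PV(dividends) I = 3.42·e^(−0.0244·6/12) + 3.42·e^(−0.0244·8/12) + 3.42·e^(−0.0244·11/12)
I = 3.3785 + 3.3648 + 3.3444 = 10.0877
F = (S − I)·e^(rT) = (245.73 − 10.0877) · e^(0.0244·12/12)
= 235.6423 · e^0.024400 = 235.6423 × 1.024700 = ₹241.46

₹241.46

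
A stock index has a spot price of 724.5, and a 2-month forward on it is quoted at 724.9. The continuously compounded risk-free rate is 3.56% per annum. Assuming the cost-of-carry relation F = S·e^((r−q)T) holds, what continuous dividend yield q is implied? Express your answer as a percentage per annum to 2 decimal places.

From F = S·e^((r−q)T): (r − q) = ln(F/S)/T
ln(724.9/724.5) = ln(1.000552) = 0.000552
(r − q) = 0.000552 / (2/12) = 0.003312
q = r − ln(F/S)/T = 0.0356 − 0.003312 = 0.032288
q = 3.23%

3.23%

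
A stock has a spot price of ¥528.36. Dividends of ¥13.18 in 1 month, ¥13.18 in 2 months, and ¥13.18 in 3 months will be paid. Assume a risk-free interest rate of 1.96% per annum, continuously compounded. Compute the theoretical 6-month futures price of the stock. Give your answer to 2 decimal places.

PV(dividends) I = 13.18·e^(−0.0196·1/12) + 13.18·e^(−0.0196·2/12) + 13.18·e^(−0.0196·3/12)
I = 13.1585 + 13.1370 + 13.1156 = 39.4111
F = (S − I)·e^(rT) = (528.36 − 39.4111) · e^(0.0196·6/12)
= 488.9489 · e^0.009800 = 488.9489 × 1.009848 = ¥493.76

¥493.76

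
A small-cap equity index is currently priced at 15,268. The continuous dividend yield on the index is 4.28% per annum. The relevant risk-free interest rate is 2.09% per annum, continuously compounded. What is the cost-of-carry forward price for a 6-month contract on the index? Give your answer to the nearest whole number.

15,102

F = S·e^((r − q)T) = 15268 · e^((0.0209 − 0.0428) × 6/12)
= 15268 · e^-0.010950 = 15268 × 0.989110
F = 15,102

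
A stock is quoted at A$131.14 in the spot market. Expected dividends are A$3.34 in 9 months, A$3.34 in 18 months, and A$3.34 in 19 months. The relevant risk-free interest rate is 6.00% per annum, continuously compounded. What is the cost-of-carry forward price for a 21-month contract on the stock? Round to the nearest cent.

A$135.35

PV(dividends) I = 3.34·e^(−0.0600·9/12) + 3.34·e^(−0.0600·18/12) + 3.34·e^(−0.0600·19/12)
I = 3.1930 + 3.0525 + 3.0373 = 9.2828
F = (S − I)·e^(rT) = (131.14 − 9.2828) · e^(0.0600·21/12)
= 121.8572 · e^0.105000 = 121.8572 × 1.110711 = A$135.35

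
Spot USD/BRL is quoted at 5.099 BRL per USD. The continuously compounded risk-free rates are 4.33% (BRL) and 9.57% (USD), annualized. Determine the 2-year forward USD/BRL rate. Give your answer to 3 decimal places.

4.592

F = S·e^((r_BRL − r_USD)T) = 5.099 · e^((0.0433 − 0.0957) × 2)
= 5.099 · e^-0.104800 = 5.099 × 0.900505
F = 4.592 BRL per USD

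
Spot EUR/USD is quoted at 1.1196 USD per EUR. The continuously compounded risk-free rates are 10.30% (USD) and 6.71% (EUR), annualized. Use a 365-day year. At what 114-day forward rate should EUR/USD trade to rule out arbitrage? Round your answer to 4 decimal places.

F = S·e^((r_USD − r_EUR)T) = 1.1196 · e^((0.1030 − 0.0671) × 114/365)
= 1.1196 · e^0.011213 = 1.1196 × 1.011276
F = 1.1322 USD per EUR

1.1322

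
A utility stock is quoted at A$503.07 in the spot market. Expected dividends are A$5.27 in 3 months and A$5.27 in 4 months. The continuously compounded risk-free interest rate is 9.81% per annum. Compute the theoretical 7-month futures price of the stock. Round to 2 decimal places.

PV(dividends) I = 5.27·e^(−0.0981·3/12) + 5.27·e^(−0.0981·4/12)
I = 5.1423 + 5.1005 = 10.2428
F = (S − I)·e^(rT) = (503.07 − 10.2428) · e^(0.0981·7/12)
= 492.8272 · e^0.057225 = 492.8272 × 1.058894 = A$521.85

A$521.85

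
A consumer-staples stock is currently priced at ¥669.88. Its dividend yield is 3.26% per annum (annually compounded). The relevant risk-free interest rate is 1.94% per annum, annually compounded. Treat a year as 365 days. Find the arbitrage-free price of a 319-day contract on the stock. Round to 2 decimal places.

F = S · (1+r)^T / (1+q)^T
= 669.88 × 1.016934 / 1.028434 = 669.88 × 0.988818
F = ¥662.39

¥662.39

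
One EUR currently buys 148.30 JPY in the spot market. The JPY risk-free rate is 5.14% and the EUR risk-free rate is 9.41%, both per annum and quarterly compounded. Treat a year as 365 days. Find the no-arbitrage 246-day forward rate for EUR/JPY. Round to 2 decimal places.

By covered interest parity, F = S · (1+r_JPY/4)^(4T) / (1+r_EUR/4)^(4T)
= 148.30 × 1.035021 / 1.064693 = 148.30 × 0.972131
F = 144.17 JPY per EUR

144.17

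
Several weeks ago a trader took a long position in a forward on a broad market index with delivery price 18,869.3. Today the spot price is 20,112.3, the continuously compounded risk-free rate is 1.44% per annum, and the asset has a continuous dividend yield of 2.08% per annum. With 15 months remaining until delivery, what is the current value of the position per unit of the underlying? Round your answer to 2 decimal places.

Current fair forward for the remaining 15 months: F = S·e^((r − q)·T), (r − q) = 0.0144 − 0.0208 = -0.0064
F = 20112.3 · e^(-0.0064 × 15/12) = 20112.3 × 0.99203191 = 19952.0434
Value of long forward = (F − K)·e^(−rT) = (19952.0434 − 18869.3) · e^(−0.0144·15/12)
= 1082.7434 × 0.98216103 = 1063.43

1063.43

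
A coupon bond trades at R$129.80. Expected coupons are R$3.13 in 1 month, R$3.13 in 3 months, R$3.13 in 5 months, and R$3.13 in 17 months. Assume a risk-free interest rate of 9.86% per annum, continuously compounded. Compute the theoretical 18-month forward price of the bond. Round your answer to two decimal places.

R$136.71

PV(coupons) I = 3.13·e^(−0.0986·1/12) + 3.13·e^(−0.0986·3/12) + 3.13·e^(−0.0986·5/12) + 3.13·e^(−0.0986·17/12)
I = 3.1044 + 3.0538 + 3.0040 + 2.7220 = 11.8842
F = (S − I)·e^(rT) = (129.80 − 11.8842) · e^(0.0986·18/12)
= 117.9158 · e^0.147900 = 117.9158 × 1.159397 = R$136.71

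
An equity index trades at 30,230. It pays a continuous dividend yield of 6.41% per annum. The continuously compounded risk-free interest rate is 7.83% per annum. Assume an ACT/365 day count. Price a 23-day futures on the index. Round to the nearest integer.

30,257

F = S·e^((r − q)T) = 30230 · e^((0.0783 − 0.0641) × 23/365)
= 30230 · e^0.000895 = 30230 × 1.000895
F = 30,257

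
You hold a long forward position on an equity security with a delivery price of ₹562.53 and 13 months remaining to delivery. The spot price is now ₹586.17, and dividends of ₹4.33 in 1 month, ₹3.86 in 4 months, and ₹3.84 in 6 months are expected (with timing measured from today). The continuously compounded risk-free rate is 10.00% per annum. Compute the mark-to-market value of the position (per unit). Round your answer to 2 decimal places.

₹69.72

PV(remaining dividends) I = 4.33·e^(−0.1000·1/12) + 3.86·e^(−0.1000·4/12) + 3.84·e^(−0.1000·6/12) = 11.6802
Current forward F = (S − I)·e^(rT) = (586.17 − 11.6802)·e^(0.1000·13/12) = 574.4898 × 1.114419 = 640.2223
Value (long) = (F − K)·e^(−rT) = (640.2223 − 562.53) × 0.897328 = 69.7155
Value = ₹69.72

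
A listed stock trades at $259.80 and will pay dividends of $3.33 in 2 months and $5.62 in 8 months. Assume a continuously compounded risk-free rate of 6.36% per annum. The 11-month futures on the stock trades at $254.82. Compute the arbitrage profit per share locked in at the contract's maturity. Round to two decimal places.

$11.37 per share

PV(dividends) I = 3.33·e^(−0.0636·2/12) + 5.62·e^(−0.0636·8/12) = 8.6816
Fair futures F* = (S − I)·e^(rT) = (259.80 − 8.6816)·e^0.058300 = 251.1184 × 1.060033 = 266.1938
Market $254.82 < fair 266.1938: forward underpriced → reverse cash-and-carry (short the stock, invest proceeds at r, pay the dividends, go long the forward).
Profit at T = |F_mkt − F*| = |254.82 − 266.1938| = $11.37 per share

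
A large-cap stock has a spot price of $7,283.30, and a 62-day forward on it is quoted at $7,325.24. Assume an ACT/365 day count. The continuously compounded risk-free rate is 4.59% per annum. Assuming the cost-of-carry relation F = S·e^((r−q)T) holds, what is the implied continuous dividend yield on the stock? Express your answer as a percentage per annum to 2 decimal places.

1.21%

From F = S·e^((r−q)T): (r − q) = ln(F/S)/T
ln(7325.24/7283.30) = ln(1.005758) = 0.005741
(r − q) = 0.005741 / (62/365) = 0.033798
q = r − ln(F/S)/T = 0.0459 − 0.033798 = 0.012102
q = 1.21%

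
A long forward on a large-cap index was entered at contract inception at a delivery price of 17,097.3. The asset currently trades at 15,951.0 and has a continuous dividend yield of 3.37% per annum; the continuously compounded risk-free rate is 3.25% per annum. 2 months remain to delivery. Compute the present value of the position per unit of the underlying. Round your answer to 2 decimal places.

-1143.28

Current fair forward for the remaining 2 months: F = S·e^((r − q)·T), (r − q) = 0.0325 − 0.0337 = -0.0012
F = 15951.0 · e^(-0.0012 × 2/12) = 15951.0 × 0.99980002 = 15947.8101
Value of long forward = (F − K)·e^(−rT) = (15947.8101 − 17097.3) · e^(−0.0325·2/12)
= -1149.4899 × 0.99459798 = -1143.28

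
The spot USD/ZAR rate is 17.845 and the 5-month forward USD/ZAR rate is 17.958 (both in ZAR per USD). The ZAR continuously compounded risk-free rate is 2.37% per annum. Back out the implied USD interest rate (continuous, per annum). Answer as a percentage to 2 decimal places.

0.86%

F = S·e^((r_ZAR − r_USD)T) ⇒ r_USD = r_ZAR − ln(F/S)/T
ln(17.958/17.845) = 0.006312; /(5/12) = 0.015149
r_USD = 0.0237 − 0.015149 = 0.008551
r_USD = 0.86%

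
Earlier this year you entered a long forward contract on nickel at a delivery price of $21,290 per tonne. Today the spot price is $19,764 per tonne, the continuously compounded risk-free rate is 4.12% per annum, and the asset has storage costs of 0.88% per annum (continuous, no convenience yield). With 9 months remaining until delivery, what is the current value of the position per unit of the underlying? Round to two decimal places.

Current fair forward for the remaining 9 months: F = S·e^((r + u)·T), (r + u) = 0.0412 + 0.0088 = 0.0500
F = 19764 · e^(0.0500 × 9/12) = 19764 × 1.03821200 = 20519.2220
Value of long forward = (F − K)·e^(−rT) = (20519.2220 − 21290) · e^(−0.0412·9/12)
= -770.7780 × 0.96957253 = -747.33

-$747.33 per tonne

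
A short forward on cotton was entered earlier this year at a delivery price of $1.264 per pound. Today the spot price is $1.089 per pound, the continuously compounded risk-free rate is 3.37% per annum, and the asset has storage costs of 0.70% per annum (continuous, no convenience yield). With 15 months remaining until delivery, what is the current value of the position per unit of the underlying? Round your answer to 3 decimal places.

$0.113 per pound

Current fair forward for the remaining 15 months: F = S·e^((r + u)·T), (r + u) = 0.0337 + 0.0070 = 0.0407
F = 1.089 · e^(0.0407 × 15/12) = 1.089 × 1.052191 = 1.1458
Value of long forward = (F − K)·e^(−rT) = (1.1458 − 1.264) · e^(−0.0337·15/12)
= -0.1182 × 0.958750 = -0.113
Short position value = −(long value) = $0.113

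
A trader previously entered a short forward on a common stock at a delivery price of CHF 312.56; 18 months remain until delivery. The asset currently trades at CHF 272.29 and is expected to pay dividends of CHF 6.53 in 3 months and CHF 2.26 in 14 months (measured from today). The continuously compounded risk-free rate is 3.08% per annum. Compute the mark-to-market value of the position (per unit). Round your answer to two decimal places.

PV(remaining dividends) I = 6.53·e^(−0.0308·3/12) + 2.26·e^(−0.0308·14/12) = 8.6601
Current forward F = (S − I)·e^(rT) = (272.29 − 8.6601)·e^(0.0308·18/12) = 263.6299 × 1.047284 = 276.0954
Value (long) = (F − K)·e^(−rT) = (276.0954 − 312.56) × 0.954851 = -34.8183
Short position value = −(long value) = CHF 34.82

CHF 34.82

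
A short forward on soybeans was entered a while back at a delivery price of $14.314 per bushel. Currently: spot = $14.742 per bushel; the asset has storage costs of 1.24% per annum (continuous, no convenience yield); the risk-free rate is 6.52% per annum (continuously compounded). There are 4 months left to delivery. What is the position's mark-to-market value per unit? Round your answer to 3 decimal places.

-$0.797 per bushel

Current fair forward for the remaining 4 months: F = S·e^((r + u)·T), (r + u) = 0.0652 + 0.0124 = 0.0776
F = 14.742 · e^(0.0776 × 4/12) = 14.742 × 1.026204 = 15.1283
Value of long forward = (F − K)·e^(−rT) = (15.1283 − 14.314) · e^(−0.0652·4/12)
= 0.8143 × 0.978501 = 0.797
Short position value = −(long value) = -$0.797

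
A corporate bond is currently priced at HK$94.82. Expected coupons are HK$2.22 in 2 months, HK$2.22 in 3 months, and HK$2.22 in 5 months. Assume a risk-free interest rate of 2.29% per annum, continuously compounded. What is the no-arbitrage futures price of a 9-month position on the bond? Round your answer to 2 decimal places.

HK$89.73

PV(coupons) I = 2.22·e^(−0.0229·2/12) + 2.22·e^(−0.0229·3/12) + 2.22·e^(−0.0229·5/12)
I = 2.2115 + 2.2073 + 2.1989 = 6.6177
F = (S − I)·e^(rT) = (94.82 − 6.6177) · e^(0.0229·9/12)
= 88.2023 · e^0.017175 = 88.2023 × 1.017323 = HK$89.73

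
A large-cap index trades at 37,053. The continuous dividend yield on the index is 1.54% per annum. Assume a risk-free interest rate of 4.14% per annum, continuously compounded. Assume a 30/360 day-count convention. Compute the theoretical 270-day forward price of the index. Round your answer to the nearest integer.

F = S·e^((r − q)T) = 37053 · e^((0.0414 − 0.0154) × 270/360)
= 37053 · e^0.019500 = 37053 × 1.019691
F = 37,783

37,783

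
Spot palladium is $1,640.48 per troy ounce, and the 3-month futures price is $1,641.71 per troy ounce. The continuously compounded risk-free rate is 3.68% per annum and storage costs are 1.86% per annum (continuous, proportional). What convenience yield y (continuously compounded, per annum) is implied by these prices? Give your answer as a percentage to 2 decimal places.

F = S·e^((r+u−y)T) ⇒ (r+u−y) = ln(F/S)/T
ln(1641.71/1640.48) = 0.000749; /T ⇒ 0.002996
y = r + u − ln(F/S)/T = 0.0368 + 0.0186 − 0.002996 = 0.052404
y = 5.24%

5.24%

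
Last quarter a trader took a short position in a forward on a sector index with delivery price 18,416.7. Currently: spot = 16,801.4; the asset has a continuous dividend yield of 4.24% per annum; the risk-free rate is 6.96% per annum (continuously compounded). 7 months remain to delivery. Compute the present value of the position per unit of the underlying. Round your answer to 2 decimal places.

Current fair forward for the remaining 7 months: F = S·e^((r − q)·T), (r − q) = 0.0696 − 0.0424 = 0.0272
F = 16801.4 · e^(0.0272 × 7/12) = 16801.4 × 1.01599321 = 17070.1083
Value of long forward = (F − K)·e^(−rT) = (17070.1083 − 18416.7) · e^(−0.0696·7/12)
= -1346.5917 × 0.96021314 = -1293.02
Short position value = −(long value) = 1293.02

1293.02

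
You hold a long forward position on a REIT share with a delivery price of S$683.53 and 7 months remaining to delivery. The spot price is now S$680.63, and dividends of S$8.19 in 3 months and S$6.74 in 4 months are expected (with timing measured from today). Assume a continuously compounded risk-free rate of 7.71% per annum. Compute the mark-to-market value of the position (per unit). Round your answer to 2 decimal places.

S$12.56

PV(remaining dividends) I = 8.19·e^(−0.0771·3/12) + 6.74·e^(−0.0771·4/12) = 14.6026
Current forward F = (S − I)·e^(rT) = (680.63 − 14.6026)·e^(0.0771·7/12) = 666.0274 × 1.046002 = 696.6660
Value (long) = (F − K)·e^(−rT) = (696.6660 − 683.53) × 0.956021 = 12.5583
Value = S$12.56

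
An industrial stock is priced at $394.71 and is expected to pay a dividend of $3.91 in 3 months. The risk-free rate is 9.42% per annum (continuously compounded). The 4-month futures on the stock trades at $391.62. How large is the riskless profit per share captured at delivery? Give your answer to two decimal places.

PV(dividends) I = 3.91·e^(−0.0942·3/12) = 3.8190
Fair futures F* = (S − I)·e^(rT) = (394.71 − 3.8190)·e^0.031400 = 390.8910 × 1.031898 = 403.3596
Market $391.62 < fair 403.3596: forward underpriced → reverse cash-and-carry (short the stock, invest proceeds at r, pay the dividends, go long the forward).
Profit at T = |F_mkt − F*| = |391.62 − 403.3596| = $11.74 per share

$11.74 per share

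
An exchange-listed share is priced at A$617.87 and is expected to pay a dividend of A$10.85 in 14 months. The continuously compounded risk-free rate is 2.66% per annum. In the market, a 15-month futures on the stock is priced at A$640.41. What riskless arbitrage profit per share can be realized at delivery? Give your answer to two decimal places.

PV(dividends) I = 10.85·e^(−0.0266·14/12) = 10.5185
Fair futures F* = (S − I)·e^(rT) = (617.87 − 10.5185)·e^0.033250 = 607.3515 × 1.033809 = 627.8854
Market A$640.41 > fair 627.8854: forward overpriced → cash-and-carry (borrow at r, buy the stock and collect the dividends, short the forward).
Profit at T = |F_mkt − F*| = |640.41 − 627.8854| = A$12.52 per share

A$12.52 per share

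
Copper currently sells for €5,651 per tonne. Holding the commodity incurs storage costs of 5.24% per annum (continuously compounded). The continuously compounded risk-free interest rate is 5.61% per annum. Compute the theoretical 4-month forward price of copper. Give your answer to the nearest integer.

Net carry = r + u − y = 0.0561 + 0.0524 − 0.0000 = 0.1085
F = S·e^((r+u−y)T) = 5651 · e^(0.1085 × 4/12) = 5651 · e^0.036167
= 5651 × 1.036829 = €5,859 per tonne

€5,859 per tonne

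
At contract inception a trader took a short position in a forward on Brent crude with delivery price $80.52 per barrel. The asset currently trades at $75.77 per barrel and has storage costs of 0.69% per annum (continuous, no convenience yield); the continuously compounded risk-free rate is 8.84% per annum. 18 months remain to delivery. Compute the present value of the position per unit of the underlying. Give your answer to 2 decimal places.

Current fair forward for the remaining 18 months: F = S·e^((r + u)·T), (r + u) = 0.0884 + 0.0069 = 0.0953
F = 75.77 · e^(0.0953 × 18/12) = 75.77 × 1.153672 = 87.4137
Value of long forward = (F − K)·e^(−rT) = (87.4137 − 80.52) · e^(−0.0884·18/12)
= 6.8937 × 0.875815 = 6.04
Short position value = −(long value) = -$6.04

-$6.04 per barrel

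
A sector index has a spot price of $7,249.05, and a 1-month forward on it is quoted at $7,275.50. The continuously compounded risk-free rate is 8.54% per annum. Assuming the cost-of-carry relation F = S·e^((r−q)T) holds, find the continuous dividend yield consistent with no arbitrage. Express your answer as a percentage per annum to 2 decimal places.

From F = S·e^((r−q)T): (r − q) = ln(F/S)/T
ln(7275.50/7249.05) = ln(1.003649) = 0.003642
(r − q) = 0.003642 / (1/12) = 0.043704
q = r − ln(F/S)/T = 0.0854 − 0.043704 = 0.041696
q = 4.17%

4.17%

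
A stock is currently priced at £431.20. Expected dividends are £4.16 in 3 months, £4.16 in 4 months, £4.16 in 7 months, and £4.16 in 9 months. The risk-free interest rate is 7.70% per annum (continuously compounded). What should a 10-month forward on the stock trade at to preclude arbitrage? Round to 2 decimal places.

PV(dividends) I = 4.16·e^(−0.0770·3/12) + 4.16·e^(−0.0770·4/12) + 4.16·e^(−0.0770·7/12) + 4.16·e^(−0.0770·9/12)
I = 4.0807 + 4.0546 + 3.9773 + 3.9266 = 16.0392
F = (S − I)·e^(rT) = (431.20 − 16.0392) · e^(0.0770·10/12)
= 415.1608 · e^0.064167 = 415.1608 × 1.066270 = £442.67

£442.67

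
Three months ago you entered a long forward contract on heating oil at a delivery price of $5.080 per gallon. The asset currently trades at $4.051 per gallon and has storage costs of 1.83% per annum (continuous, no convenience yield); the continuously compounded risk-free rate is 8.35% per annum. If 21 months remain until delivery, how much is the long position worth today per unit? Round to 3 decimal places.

Current fair forward for the remaining 21 months: F = S·e^((r + u)·T), (r + u) = 0.0835 + 0.0183 = 0.1018
F = 4.051 · e^(0.1018 × 21/12) = 4.051 × 1.195005 = 4.8410
Value of long forward = (F − K)·e^(−rT) = (4.8410 − 5.080) · e^(−0.0835·21/12)
= -0.2390 × 0.864050 = -0.207

-$0.207 per gallon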